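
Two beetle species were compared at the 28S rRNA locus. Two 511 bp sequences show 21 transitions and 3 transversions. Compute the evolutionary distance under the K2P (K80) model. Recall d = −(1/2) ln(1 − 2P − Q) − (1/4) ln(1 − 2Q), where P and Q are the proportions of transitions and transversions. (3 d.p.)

P = 21/511 ≈ 0.041096 and Q = 3/511 ≈ 0.005871.
Under the Kimura two-parameter model, d = −½ ln(1 − 2P − Q) − ¼ ln(1 − 2Q).
1 − 2P − Q = 0.911937, giving −½ ln(0.911937) = 0.046092.
1 − 2Q = 0.988258, giving −¼ ln(0.988258) = 0.002953.
d = 0.046092 + 0.002953 = 0.049045.

0.049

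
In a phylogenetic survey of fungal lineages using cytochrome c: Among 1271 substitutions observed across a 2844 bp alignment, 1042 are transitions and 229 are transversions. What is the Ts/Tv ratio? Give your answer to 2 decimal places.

4.55

R = 1042/229 = 4.550218… ≈ 4.55 (to 2 d.p.).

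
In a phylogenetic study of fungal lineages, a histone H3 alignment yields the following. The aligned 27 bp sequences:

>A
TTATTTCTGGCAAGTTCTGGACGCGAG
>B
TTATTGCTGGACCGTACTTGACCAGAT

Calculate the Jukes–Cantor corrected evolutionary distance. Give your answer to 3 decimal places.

0.441

The sequences differ at 9 of 27 sites (6, 11, 12, 13, 16, 19, 23, 24, 27), so p = 9/27 ≈ 0.333333.
d = −(3/4) ln(1 − 4p/3) = −0.75 ln(1 − 0.444444) = −0.75 ln(0.555556)
  = −0.75 × (-0.587786) = 0.440840 substitutions/site.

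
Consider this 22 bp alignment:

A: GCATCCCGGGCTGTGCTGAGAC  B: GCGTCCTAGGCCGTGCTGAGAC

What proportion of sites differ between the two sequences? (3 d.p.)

0.182

The sequences differ at 4 of 22 positions (sites 3, 7, 8, 12).
p = 4/22 = 0.181818… ≈ 0.182 (to 3 d.p.).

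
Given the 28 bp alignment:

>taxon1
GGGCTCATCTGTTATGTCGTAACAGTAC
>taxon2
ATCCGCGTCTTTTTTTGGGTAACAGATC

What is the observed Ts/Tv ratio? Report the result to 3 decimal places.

0.200

Transitions are A↔G and C↔T; transversions are all other mismatches.
Transitions: 2. Transversions: 10.
R = 2/10 = 0.200.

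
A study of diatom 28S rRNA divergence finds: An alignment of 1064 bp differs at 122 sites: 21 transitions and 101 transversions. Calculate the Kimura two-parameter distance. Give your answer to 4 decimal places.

0.1248

P = 21/1064 ≈ 0.019737 and Q = 101/1064 ≈ 0.094925.
Under the Kimura two-parameter model, d = −½ ln(1 − 2P − Q) − ¼ ln(1 − 2Q).
1 − 2P − Q = 0.865601, giving −½ ln(0.865601) = 0.072166.
1 − 2Q = 0.81015, giving −¼ ln(0.81015) = 0.052634.
d = 0.072166 + 0.052634 = 0.124800.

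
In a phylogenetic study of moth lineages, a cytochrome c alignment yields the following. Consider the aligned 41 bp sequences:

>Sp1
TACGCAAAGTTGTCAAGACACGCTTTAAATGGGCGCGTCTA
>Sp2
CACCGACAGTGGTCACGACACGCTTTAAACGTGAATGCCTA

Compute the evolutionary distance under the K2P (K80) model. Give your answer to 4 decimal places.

Of 41 sites, 5 differences are transitions and 7 are transversions, so P = 5/41 ≈ 0.121951 and Q = 7/41 ≈ 0.170732.
Under the Kimura two-parameter model, d = −½ ln(1 − 2P − Q) − ¼ ln(1 − 2Q).
1 − 2P − Q = 0.585366, giving −½ ln(0.585366) = 0.267759.
1 − 2Q = 0.658536, giving −¼ ln(0.658536) = 0.104434.
d = 0.267759 + 0.104434 = 0.372193.

0.3722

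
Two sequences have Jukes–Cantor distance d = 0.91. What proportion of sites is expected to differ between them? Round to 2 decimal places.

p = (3/4)(1 − e^(−4d/3)) = 0.75 × (1 − e^(-1.213333)) = 0.75 × (1 − 0.297205) = 0.527096.

0.53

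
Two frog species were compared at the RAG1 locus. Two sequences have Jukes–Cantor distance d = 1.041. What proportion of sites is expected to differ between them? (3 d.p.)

p = (3/4)(1 − e^(−4d/3)) = 0.75 × (1 − e^(-1.388)) = 0.75 × (1 − 0.249574) = 0.562820.

0.563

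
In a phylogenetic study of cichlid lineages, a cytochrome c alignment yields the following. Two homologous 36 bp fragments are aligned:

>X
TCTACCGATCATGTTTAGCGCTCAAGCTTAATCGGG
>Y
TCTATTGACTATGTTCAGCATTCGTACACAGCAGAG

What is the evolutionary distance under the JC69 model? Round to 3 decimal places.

0.673

The sequences differ at 16 of 36 sites, so p = 16/36 ≈ 0.444444.
d = −(3/4) ln(1 − 4p/3) = −0.75 ln(1 − 0.592592) = −0.75 ln(0.407408)
  = −0.75 × (-0.897940) = 0.673455 substitutions/site.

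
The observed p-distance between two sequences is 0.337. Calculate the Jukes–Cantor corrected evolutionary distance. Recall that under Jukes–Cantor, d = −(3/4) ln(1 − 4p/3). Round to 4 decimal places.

0.4475

d = −(3/4) ln(1 − 4p/3) = −0.75 ln(1 − 0.449333) = −0.75 ln(0.550667)
  = −0.75 × (-0.596625) = 0.447469 substitutions/site.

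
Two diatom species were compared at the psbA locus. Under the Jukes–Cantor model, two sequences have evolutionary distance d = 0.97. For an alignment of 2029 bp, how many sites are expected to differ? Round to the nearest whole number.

Invert JC69: p = (3/4)(1 − e^(−4d/3)) = 0.75 × (1 − e^(-1.293333)) = 0.75 × (1 − 0.274355) = 0.544234.
Expected differing sites = pL ≈ 0.544234 × 2029 = 1104.250786 ≈ 1104.

1104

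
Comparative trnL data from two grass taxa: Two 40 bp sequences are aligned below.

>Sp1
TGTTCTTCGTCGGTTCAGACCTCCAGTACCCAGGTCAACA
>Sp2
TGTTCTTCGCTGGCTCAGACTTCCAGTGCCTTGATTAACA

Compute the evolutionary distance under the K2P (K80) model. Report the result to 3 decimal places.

0.290

Of 40 sites, 8 differences are transitions and 1 are transversions, so P = 8/40 = 0.2 and Q = 1/40 = 0.025.
Under the Kimura two-parameter model, d = −½ ln(1 − 2P − Q) − ¼ ln(1 − 2Q).
1 − 2P − Q = 0.575, giving −½ ln(0.575) = 0.276693.
1 − 2Q = 0.95, giving −¼ ln(0.95) = 0.012823.
d = 0.276693 + 0.012823 = 0.289516.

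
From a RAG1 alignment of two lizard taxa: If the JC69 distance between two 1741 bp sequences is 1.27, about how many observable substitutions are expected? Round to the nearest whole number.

1066

Invert JC69: p = (3/4)(1 − e^(−4d/3)) = 0.75 × (1 − e^(-1.693333)) = 0.75 × (1 − 0.183906) = 0.612071.
Expected differing sites = pL ≈ 0.612071 × 1741 = 1065.615611 ≈ 1066.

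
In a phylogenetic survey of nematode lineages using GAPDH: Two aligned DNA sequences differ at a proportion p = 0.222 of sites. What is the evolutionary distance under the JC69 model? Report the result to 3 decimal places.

0.263

d = −(3/4) ln(1 − 4p/3) = −0.75 ln(1 − 0.296) = −0.75 ln(0.704)
  = −0.75 × (-0.350977) = 0.263233 substitutions/site.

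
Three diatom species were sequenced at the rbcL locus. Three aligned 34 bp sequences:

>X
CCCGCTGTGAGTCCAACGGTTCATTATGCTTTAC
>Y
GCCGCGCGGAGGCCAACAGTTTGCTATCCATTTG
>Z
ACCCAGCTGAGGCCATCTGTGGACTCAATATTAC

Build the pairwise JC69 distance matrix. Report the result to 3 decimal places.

X–Y: 13/34 sites differ → p ≈ 0.382353, d = −0.75 ln(1 − 0.509804) = 0.534712 ≈ 0.535.
X–Z: 16/34 sites differ → p ≈ 0.470588, d = −0.75 ln(1 − 0.627451) = 0.740540 ≈ 0.741.
Y–Z: 15/34 sites differ → p ≈ 0.441176, d = −0.75 ln(1 − 0.588235) = 0.665477 ≈ 0.665.

d(X,Y) = 0.535, d(X,Z) = 0.741, d(Y,Z) = 0.665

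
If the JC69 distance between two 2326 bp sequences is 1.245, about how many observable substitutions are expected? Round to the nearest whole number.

1413

Invert JC69: p = (3/4)(1 − e^(−4d/3)) = 0.75 × (1 − e^(-1.66)) = 0.75 × (1 − 0.190139) = 0.607396.
Expected differing sites = pL ≈ 0.607396 × 2326 = 1412.803096 ≈ 1413.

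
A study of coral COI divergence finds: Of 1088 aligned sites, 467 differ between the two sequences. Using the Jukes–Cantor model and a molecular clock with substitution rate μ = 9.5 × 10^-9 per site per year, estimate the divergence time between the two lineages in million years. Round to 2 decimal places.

p = 467/1088 ≈ 0.429228.
d = −(3/4) ln(1 − 4p/3) = −0.75 ln(1 − 0.572304) = −0.75 ln(0.427696)
  = −0.75 × (-0.849343) = 0.637007 substitutions/site.
Under a molecular clock d = 2μt, so t = d/(2μ) = 0.637007 / (2 × 9.5 × 10^-9) = 33.53 million years.

33.53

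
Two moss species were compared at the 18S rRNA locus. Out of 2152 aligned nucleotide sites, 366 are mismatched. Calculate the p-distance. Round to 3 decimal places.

0.170

p = 366/2152 = 0.170074… ≈ 0.170 (to 3 d.p.).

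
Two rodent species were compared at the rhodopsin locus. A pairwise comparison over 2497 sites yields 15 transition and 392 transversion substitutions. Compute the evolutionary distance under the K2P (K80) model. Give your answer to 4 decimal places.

0.1868

P = 15/2497 ≈ 0.006007 and Q = 392/2497 ≈ 0.156988.
Under the Kimura two-parameter model, d = −½ ln(1 − 2P − Q) − ¼ ln(1 − 2Q).
1 − 2P − Q = 0.830998, giving −½ ln(0.830998) = 0.092564.
1 − 2Q = 0.686024, giving −¼ ln(0.686024) = 0.094211.
d = 0.092564 + 0.094211 = 0.186775.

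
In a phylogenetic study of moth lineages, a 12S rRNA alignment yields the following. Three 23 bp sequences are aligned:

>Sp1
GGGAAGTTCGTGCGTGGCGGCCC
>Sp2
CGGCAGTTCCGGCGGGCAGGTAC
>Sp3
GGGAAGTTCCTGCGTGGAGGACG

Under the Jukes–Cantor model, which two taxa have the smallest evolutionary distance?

Sp1 and Sp3

Sp1–Sp2: 9/23 differ, p = 0.391, d = 0.553.
Sp1–Sp3: 4/23 differ, p = 0.174, d = 0.198.
Sp2–Sp3: 8/23 differ, p = 0.348, d = 0.467.
The smallest distance is between Sp1 and Sp3.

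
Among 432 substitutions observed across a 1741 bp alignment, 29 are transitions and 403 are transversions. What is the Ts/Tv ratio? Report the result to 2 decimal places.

0.07

R = 29/403 = 0.071960… ≈ 0.07 (to 2 d.p.).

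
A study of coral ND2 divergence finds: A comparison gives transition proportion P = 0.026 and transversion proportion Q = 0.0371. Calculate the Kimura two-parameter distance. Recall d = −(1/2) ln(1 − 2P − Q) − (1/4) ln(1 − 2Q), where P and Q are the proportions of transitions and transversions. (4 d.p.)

0.0659

Under the Kimura two-parameter model, d = −½ ln(1 − 2P − Q) − ¼ ln(1 − 2Q).
1 − 2P − Q = 0.9109, giving −½ ln(0.9109) = 0.046661.
1 − 2Q = 0.9258, giving −¼ ln(0.9258) = 0.019274.
d = 0.046661 + 0.019274 = 0.065935.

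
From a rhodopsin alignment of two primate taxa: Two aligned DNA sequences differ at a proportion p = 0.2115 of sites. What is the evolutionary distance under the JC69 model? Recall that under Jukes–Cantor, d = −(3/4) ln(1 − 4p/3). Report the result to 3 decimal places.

0.248

d = −(3/4) ln(1 − 4p/3) = −0.75 ln(1 − 0.282) = −0.75 ln(0.718)
  = −0.75 × (-0.331286) = 0.248465 substitutions/site.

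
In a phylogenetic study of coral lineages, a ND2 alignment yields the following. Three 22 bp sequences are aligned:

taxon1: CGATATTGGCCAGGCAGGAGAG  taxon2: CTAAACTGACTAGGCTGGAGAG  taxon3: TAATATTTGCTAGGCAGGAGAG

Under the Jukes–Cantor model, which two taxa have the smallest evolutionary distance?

taxon1 and taxon3

taxon1–taxon2: 6/22 differ, p = 0.273, d = 0.339.
taxon1–taxon3: 4/22 differ, p = 0.182, d = 0.208.
taxon2–taxon3: 7/22 differ, p = 0.318, d = 0.414.
The smallest distance is between taxon1 and taxon3.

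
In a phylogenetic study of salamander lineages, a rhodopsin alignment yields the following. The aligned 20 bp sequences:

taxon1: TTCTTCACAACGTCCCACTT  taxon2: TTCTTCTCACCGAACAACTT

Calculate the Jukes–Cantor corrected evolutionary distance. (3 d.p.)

0.304

The sequences differ at 5 of 20 sites (7, 10, 13, 14, 16), so p = 5/20 = 0.25.
d = −(3/4) ln(1 − 4p/3) = −0.75 ln(1 − 0.333333) = −0.75 ln(0.666667)
  = −0.75 × (-0.405465) = 0.304099 substitutions/site.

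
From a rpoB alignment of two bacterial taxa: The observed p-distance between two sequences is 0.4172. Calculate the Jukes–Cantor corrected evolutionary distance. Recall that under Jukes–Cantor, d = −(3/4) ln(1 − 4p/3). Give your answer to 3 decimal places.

0.609

d = −(3/4) ln(1 − 4p/3) = −0.75 ln(1 − 0.556267) = −0.75 ln(0.443733)
  = −0.75 × (-0.812532) = 0.609399 substitutions/site.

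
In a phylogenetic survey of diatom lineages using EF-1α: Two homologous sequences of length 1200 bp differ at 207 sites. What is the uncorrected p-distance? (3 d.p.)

0.173

p = 207/1200 = 0.1725 ≈ 0.173 (to 3 d.p.).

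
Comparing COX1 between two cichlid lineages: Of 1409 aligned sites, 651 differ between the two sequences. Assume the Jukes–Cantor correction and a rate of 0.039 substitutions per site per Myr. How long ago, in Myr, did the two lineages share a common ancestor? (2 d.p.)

9.20

p = 651/1409 ≈ 0.46203.
d = −(3/4) ln(1 − 4p/3) = −0.75 ln(1 − 0.61604) = −0.75 ln(0.38396)
  = −0.75 × (-0.957217) = 0.717913 substitutions/site.
Under a molecular clock d = 2μt, so t = d/(2μ) = 0.717913 / (2 × 0.039) = 9.20 Myr.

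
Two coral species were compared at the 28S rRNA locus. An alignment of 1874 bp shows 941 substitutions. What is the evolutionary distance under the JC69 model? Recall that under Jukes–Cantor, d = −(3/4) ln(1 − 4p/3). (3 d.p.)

p = 941/1874 ≈ 0.502134.
d = −(3/4) ln(1 − 4p/3) = −0.75 ln(1 − 0.669512) = −0.75 ln(0.330488)
  = −0.75 × (-1.107185) = 0.830389 substitutions/site.

0.830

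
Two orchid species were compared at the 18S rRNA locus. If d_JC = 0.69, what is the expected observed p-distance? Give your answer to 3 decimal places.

0.451

p = (3/4)(1 − e^(−4d/3)) = 0.75 × (1 − e^(-0.92)) = 0.75 × (1 − 0.398519) = 0.451111.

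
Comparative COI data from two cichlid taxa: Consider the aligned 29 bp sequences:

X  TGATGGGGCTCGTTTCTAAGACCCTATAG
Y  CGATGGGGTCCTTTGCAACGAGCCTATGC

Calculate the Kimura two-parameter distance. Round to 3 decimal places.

0.463

Of 29 sites, 4 differences are transitions and 6 are transversions, so P = 4/29 ≈ 0.137931 and Q = 6/29 ≈ 0.206897.
Under the Kimura two-parameter model, d = −½ ln(1 − 2P − Q) − ¼ ln(1 − 2Q).
1 − 2P − Q = 0.517241, giving −½ ln(0.517241) = 0.329623.
1 − 2Q = 0.586206, giving −¼ ln(0.586206) = 0.133521.
d = 0.329623 + 0.133521 = 0.463144.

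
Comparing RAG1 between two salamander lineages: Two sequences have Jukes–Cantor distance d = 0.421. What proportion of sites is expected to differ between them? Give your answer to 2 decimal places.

p = (3/4)(1 − e^(−4d/3)) = 0.75 × (1 − e^(-0.561333)) = 0.75 × (1 − 0.570448) = 0.322164.

0.32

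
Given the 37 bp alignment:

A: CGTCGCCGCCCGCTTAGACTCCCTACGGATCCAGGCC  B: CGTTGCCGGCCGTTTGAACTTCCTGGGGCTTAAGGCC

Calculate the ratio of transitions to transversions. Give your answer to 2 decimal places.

Transitions are A↔G and C↔T; transversions are all other mismatches.
Transitions: 7. Transversions: 4.
R = 7/4 = 1.75.

1.75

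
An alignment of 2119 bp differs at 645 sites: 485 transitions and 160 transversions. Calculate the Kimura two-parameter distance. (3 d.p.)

0.422

P = 485/2119 ≈ 0.228882 and Q = 160/2119 ≈ 0.075507.
Under the Kimura two-parameter model, d = −½ ln(1 − 2P − Q) − ¼ ln(1 − 2Q).
1 − 2P − Q = 0.466729, giving −½ ln(0.466729) = 0.381003.
1 − 2Q = 0.848986, giving −¼ ln(0.848986) = 0.040928.
d = 0.381003 + 0.040928 = 0.421931.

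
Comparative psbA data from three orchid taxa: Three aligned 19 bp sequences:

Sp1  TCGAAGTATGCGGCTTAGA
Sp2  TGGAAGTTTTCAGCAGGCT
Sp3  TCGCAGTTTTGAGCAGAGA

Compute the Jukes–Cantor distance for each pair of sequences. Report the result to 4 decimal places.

d(Sp1,Sp2) = 0.7489, d(Sp1,Sp3) = 0.5068, d(Sp2,Sp3) = 0.4099

Sp1–Sp2: 9/19 sites differ → p ≈ 0.473684, d = −0.75 ln(1 − 0.631579) = 0.748897 ≈ 0.7489.
Sp1–Sp3: 7/19 sites differ → p ≈ 0.368421, d = −0.75 ln(1 − 0.491228) = 0.506816 ≈ 0.5068.
Sp2–Sp3: 6/19 sites differ → p ≈ 0.315789, d = −0.75 ln(1 − 0.421052) = 0.409907 ≈ 0.4099.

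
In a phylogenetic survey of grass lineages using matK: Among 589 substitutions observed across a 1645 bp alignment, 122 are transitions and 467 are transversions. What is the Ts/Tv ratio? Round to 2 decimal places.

R = 122/467 = 0.261241… ≈ 0.26 (to 2 d.p.).

0.26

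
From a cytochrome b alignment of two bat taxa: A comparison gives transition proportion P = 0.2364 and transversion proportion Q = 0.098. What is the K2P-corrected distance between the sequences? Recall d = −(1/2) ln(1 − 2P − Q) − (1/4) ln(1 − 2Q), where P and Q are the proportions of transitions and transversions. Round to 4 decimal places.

0.4775

Under the Kimura two-parameter model, d = −½ ln(1 − 2P − Q) − ¼ ln(1 − 2Q).
1 − 2P − Q = 0.4292, giving −½ ln(0.4292) = 0.422916.
1 − 2Q = 0.804, giving −¼ ln(0.804) = 0.054539.
d = 0.422916 + 0.054539 = 0.477455.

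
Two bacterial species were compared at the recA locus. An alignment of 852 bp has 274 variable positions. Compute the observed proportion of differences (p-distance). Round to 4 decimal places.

p = 274/852 = 0.321596… ≈ 0.3216 (to 4 d.p.).

0.3216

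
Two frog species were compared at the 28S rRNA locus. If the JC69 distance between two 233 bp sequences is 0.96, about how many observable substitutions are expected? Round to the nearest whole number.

126

Invert JC69: p = (3/4)(1 − e^(−4d/3)) = 0.75 × (1 − e^(-1.28)) = 0.75 × (1 − 0.278037) = 0.541472.
Expected differing sites = pL ≈ 0.541472 × 233 = 126.162976 ≈ 126.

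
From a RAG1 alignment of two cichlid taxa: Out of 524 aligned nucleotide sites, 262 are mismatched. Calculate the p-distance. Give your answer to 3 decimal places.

p = 262/524 = 0.500.

0.500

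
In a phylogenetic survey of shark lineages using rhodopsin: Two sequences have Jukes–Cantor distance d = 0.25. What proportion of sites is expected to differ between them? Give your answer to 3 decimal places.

0.213

p = (3/4)(1 − e^(−4d/3)) = 0.75 × (1 − e^(-0.333333)) = 0.75 × (1 − 0.716532) = 0.212601.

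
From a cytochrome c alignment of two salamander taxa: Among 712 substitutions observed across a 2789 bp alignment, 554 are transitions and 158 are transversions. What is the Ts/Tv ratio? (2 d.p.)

3.51

R = 554/158 = 3.506329… ≈ 3.51 (to 2 d.p.).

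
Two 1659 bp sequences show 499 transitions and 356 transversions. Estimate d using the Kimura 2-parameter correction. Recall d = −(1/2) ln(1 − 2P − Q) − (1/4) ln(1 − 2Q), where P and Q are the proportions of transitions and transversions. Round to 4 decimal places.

0.9870

P = 499/1659 ≈ 0.300784 and Q = 356/1659 ≈ 0.214587.
Under the Kimura two-parameter model, d = −½ ln(1 − 2P − Q) − ¼ ln(1 − 2Q).
1 − 2P − Q = 0.183845, giving −½ ln(0.183845) = 0.846831.
1 − 2Q = 0.570826, giving −¼ ln(0.570826) = 0.140168.
d = 0.846831 + 0.140168 = 0.986999.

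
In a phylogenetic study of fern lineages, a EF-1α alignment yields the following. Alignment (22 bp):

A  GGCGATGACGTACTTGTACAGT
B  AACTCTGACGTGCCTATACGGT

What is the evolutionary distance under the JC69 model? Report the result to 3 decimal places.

0.497

The sequences differ at 8 of 22 sites (1, 2, 4, 5, 12, 14, 16, 20), so p = 8/22 ≈ 0.363636.
d = −(3/4) ln(1 − 4p/3) = −0.75 ln(1 − 0.484848) = −0.75 ln(0.515152)
  = −0.75 × (-0.663293) = 0.497470 substitutions/site.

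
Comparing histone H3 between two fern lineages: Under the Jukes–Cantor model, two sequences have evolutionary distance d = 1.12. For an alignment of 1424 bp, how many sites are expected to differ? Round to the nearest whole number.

Invert JC69: p = (3/4)(1 − e^(−4d/3)) = 0.75 × (1 − e^(-1.493333)) = 0.75 × (1 − 0.224623) = 0.581533.
Expected differing sites = pL ≈ 0.581533 × 1424 = 828.102992 ≈ 828.

828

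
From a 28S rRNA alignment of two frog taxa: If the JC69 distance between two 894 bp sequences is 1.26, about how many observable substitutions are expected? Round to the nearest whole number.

546

Invert JC69: p = (3/4)(1 − e^(−4d/3)) = 0.75 × (1 − e^(-1.68)) = 0.75 × (1 − 0.186374) = 0.610220.
Expected differing sites = pL ≈ 0.610220 × 894 = 545.53668 ≈ 546.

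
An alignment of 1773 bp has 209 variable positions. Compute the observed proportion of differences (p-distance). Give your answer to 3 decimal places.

0.118

p = 209/1773 = 0.117879… ≈ 0.118 (to 3 d.p.).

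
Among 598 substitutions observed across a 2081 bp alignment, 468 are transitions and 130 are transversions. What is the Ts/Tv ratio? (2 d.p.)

R = 468/130 = 3.60.

3.60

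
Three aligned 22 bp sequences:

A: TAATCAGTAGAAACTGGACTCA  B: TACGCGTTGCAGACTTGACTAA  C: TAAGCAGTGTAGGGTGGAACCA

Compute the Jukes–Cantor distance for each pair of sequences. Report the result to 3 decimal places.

A–B: 9/22 sites differ → p ≈ 0.409091, d = −0.75 ln(1 − 0.545455) = 0.591344 ≈ 0.591.
A–C: 8/22 sites differ → p ≈ 0.363636, d = −0.75 ln(1 − 0.484848) = 0.497470 ≈ 0.497.
B–C: 10/22 sites differ → p ≈ 0.454545, d = −0.75 ln(1 − 0.60606) = 0.698667 ≈ 0.699.

d(A,B) = 0.591, d(A,C) = 0.497, d(B,C) = 0.699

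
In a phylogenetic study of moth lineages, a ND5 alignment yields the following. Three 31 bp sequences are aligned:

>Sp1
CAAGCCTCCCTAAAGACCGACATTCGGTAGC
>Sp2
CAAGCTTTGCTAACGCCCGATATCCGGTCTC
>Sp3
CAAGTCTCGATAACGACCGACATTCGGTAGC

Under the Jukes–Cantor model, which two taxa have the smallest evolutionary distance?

Sp1 and Sp3

Sp1–Sp2: 9/31 differ, p = 0.290, d = 0.367.
Sp1–Sp3: 4/31 differ, p = 0.129, d = 0.142.
Sp2–Sp3: 9/31 differ, p = 0.290, d = 0.367.
The smallest distance is between Sp1 and Sp3.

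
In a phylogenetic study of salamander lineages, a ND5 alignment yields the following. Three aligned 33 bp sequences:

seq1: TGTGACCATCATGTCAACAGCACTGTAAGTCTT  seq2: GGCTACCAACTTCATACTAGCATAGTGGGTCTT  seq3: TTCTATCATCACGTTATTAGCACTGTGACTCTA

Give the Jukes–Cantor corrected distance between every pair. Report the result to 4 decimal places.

d(seq1,seq2) = 0.6254, d(seq1,seq3) = 0.4408, d(seq2,seq3) = 0.6254

seq1–seq2: 14/33 sites differ → p ≈ 0.424242, d = −0.75 ln(1 − 0.565656) = 0.625439 ≈ 0.6254.
seq1–seq3: 11/33 sites differ → p ≈ 0.333333, d = −0.75 ln(1 − 0.444444) = 0.440839 ≈ 0.4408.
seq2–seq3: 14/33 sites differ → p ≈ 0.424242, d = −0.75 ln(1 − 0.565656) = 0.625439 ≈ 0.6254.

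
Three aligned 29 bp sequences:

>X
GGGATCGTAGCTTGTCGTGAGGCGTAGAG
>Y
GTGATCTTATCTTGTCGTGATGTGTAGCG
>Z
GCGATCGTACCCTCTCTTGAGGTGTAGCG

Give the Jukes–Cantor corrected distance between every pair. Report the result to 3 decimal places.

X–Y: 6/29 sites differ → p ≈ 0.206897, d = −0.75 ln(1 − 0.275863) = 0.242081 ≈ 0.242.
X–Z: 7/29 sites differ → p ≈ 0.241379, d = −0.75 ln(1 − 0.321839) = 0.291278 ≈ 0.291.
Y–Z: 7/29 sites differ → p ≈ 0.241379, d = −0.75 ln(1 − 0.321839) = 0.291278 ≈ 0.291.

d(X,Y) = 0.242, d(X,Z) = 0.291, d(Y,Z) = 0.291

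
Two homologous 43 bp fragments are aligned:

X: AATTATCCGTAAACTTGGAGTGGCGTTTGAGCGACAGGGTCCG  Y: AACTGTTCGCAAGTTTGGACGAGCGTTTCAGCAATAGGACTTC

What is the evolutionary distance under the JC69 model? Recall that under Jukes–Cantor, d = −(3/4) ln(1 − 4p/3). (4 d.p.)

0.5617

The sequences differ at 17 of 43 sites, so p = 17/43 ≈ 0.395349.
d = −(3/4) ln(1 − 4p/3) = −0.75 ln(1 − 0.527132) = −0.75 ln(0.472868)
  = −0.75 × (-0.748939) = 0.561704 substitutions/site.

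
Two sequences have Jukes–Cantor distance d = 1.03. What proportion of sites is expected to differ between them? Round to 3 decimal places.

0.560

p = (3/4)(1 − e^(−4d/3)) = 0.75 × (1 − e^(-1.373333)) = 0.75 × (1 − 0.253261) = 0.560054.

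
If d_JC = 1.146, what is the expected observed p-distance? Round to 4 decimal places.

0.5873

p = (3/4)(1 − e^(−4d/3)) = 0.75 × (1 − e^(-1.528)) = 0.75 × (1 − 0.216969) = 0.587273.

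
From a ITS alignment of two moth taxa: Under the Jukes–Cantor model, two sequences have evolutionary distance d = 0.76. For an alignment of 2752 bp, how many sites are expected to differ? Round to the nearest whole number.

Invert JC69: p = (3/4)(1 − e^(−4d/3)) = 0.75 × (1 − e^(-1.013333)) = 0.75 × (1 − 0.363007) = 0.477745.
Expected differing sites = pL ≈ 0.477745 × 2752 = 1314.75424 ≈ 1315.

1315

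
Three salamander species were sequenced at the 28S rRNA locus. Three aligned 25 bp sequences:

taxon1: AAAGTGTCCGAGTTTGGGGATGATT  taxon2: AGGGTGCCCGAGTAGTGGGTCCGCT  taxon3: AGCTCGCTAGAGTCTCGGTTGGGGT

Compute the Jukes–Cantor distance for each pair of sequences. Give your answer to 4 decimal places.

taxon1–taxon2: 11/25 sites differ → p = 0.44, d = −0.75 ln(1 − 0.586667) = 0.662626 ≈ 0.6626.
taxon1–taxon3: 14/25 sites differ → p = 0.56, d = −0.75 ln(1 − 0.746667) = 1.029788 ≈ 1.0298.
taxon2–taxon3: 12/25 sites differ → p = 0.48, d = −0.75 ln(1 − 0.64) = 0.766238 ≈ 0.7662.

d(taxon1,taxon2) = 0.6626, d(taxon1,taxon3) = 1.0298, d(taxon2,taxon3) = 0.7662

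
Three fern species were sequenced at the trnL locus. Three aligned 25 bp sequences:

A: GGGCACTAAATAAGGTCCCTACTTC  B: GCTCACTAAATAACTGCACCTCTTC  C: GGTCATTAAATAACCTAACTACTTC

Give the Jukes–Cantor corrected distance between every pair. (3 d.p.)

A–B: 8/25 sites differ → p = 0.32, d = −0.75 ln(1 − 0.426667) = 0.417216 ≈ 0.417.
A–C: 6/25 sites differ → p = 0.24, d = −0.75 ln(1 − 0.32) = 0.289247 ≈ 0.289.
B–C: 7/25 sites differ → p = 0.28, d = −0.75 ln(1 − 0.373333) = 0.350505 ≈ 0.351.

d(A,B) = 0.417, d(A,C) = 0.289, d(B,C) = 0.351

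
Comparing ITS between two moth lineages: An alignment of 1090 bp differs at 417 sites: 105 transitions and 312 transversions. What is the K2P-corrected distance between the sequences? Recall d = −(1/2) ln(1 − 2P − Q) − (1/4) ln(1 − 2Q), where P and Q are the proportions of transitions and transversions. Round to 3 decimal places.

P = 105/1090 ≈ 0.09633 and Q = 312/1090 ≈ 0.286239.
Under the Kimura two-parameter model, d = −½ ln(1 − 2P − Q) − ¼ ln(1 − 2Q).
1 − 2P − Q = 0.521101, giving −½ ln(0.521101) = 0.325906.
1 − 2Q = 0.427522, giving −¼ ln(0.427522) = 0.212437.
d = 0.325906 + 0.212437 = 0.538343.

0.538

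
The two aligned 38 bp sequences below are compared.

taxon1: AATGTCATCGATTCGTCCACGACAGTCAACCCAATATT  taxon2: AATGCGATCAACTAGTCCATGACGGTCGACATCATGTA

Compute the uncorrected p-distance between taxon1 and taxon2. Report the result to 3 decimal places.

The sequences differ at 13 of 38 positions.
p = 13/38 = 0.342105… ≈ 0.342 (to 3 d.p.).

0.342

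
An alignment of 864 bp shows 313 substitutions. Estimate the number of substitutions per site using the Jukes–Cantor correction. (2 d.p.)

0.49

p = 313/864 ≈ 0.362269.
d = −(3/4) ln(1 − 4p/3) = −0.75 ln(1 − 0.483025) = −0.75 ln(0.516975)
  = −0.75 × (-0.659761) = 0.494821 substitutions/site.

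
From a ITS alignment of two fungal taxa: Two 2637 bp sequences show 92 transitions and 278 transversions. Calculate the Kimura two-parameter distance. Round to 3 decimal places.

0.156

P = 92/2637 ≈ 0.034888 and Q = 278/2637 ≈ 0.105423.
Under the Kimura two-parameter model, d = −½ ln(1 − 2P − Q) − ¼ ln(1 − 2Q).
1 − 2P − Q = 0.824801, giving −½ ln(0.824801) = 0.096307.
1 − 2Q = 0.789154, giving −¼ ln(0.789154) = 0.059198.
d = 0.096307 + 0.059198 = 0.155505.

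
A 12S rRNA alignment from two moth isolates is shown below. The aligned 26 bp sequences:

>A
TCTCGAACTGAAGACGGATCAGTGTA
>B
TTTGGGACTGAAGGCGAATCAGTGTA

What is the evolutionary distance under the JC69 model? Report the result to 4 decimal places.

0.2222

The sequences differ at 5 of 26 sites (2, 4, 6, 14, 17), so p = 5/26 ≈ 0.192308.
d = −(3/4) ln(1 − 4p/3) = −0.75 ln(1 − 0.256411) = −0.75 ln(0.743589)
  = −0.75 × (-0.296267) = 0.222200 substitutions/site.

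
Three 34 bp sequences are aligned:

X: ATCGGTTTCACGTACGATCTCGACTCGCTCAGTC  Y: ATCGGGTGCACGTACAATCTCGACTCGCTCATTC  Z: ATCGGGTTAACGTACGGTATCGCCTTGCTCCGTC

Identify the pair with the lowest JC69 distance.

X and Y

X–Y: 4/34 differ, p = 0.118, d = 0.128.
X–Z: 7/34 differ, p = 0.206, d = 0.241.
Y–Z: 9/34 differ, p = 0.265, d = 0.326.
The smallest distance is between X and Y.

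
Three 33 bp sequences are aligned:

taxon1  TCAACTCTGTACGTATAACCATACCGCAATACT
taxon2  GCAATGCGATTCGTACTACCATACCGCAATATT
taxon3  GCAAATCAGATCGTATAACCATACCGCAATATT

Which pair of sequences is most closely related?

taxon1 and taxon3

taxon1–taxon2: 9/33 differ, p = 0.273, d = 0.339.
taxon1–taxon3: 6/33 differ, p = 0.182, d = 0.208.
taxon2–taxon3: 7/33 differ, p = 0.212, d = 0.249.
The smallest distance is between taxon1 and taxon3.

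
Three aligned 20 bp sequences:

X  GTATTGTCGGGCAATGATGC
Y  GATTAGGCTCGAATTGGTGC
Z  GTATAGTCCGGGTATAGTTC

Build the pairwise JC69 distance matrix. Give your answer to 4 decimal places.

d(X,Y) = 0.6872, d(X,Z) = 0.4715, d(Y,Z) = 0.8240

X–Y: 9/20 sites differ → p = 0.45, d = −0.75 ln(1 − 0.6) = 0.687218 ≈ 0.6872.
X–Z: 7/20 sites differ → p = 0.35, d = −0.75 ln(1 − 0.466667) = 0.471457 ≈ 0.4715.
Y–Z: 10/20 sites differ → p = 0.5, d = −0.75 ln(1 − 0.666667) = 0.823960 ≈ 0.8240.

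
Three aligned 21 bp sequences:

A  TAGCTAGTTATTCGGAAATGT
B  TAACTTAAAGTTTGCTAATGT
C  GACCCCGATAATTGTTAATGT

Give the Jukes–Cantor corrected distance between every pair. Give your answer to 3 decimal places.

d(A,B) = 0.635, d(A,C) = 0.635, d(B,C) = 0.635

A–B: 9/21 sites differ → p ≈ 0.428571, d = −0.75 ln(1 − 0.571428) = 0.635472 ≈ 0.635.
A–C: 9/21 sites differ → p ≈ 0.428571, d = −0.75 ln(1 − 0.571428) = 0.635472 ≈ 0.635.
B–C: 9/21 sites differ → p ≈ 0.428571, d = −0.75 ln(1 − 0.571428) = 0.635472 ≈ 0.635.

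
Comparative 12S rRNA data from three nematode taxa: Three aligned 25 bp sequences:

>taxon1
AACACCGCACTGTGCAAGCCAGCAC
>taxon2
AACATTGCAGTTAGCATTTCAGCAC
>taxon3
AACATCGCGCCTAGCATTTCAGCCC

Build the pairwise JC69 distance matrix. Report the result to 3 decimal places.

d(taxon1,taxon2) = 0.417, d(taxon1,taxon3) = 0.490, d(taxon2,taxon3) = 0.233

taxon1–taxon2: 8/25 sites differ → p = 0.32, d = −0.75 ln(1 − 0.426667) = 0.417216 ≈ 0.417.
taxon1–taxon3: 9/25 sites differ → p = 0.36, d = −0.75 ln(1 − 0.48) = 0.490445 ≈ 0.490.
taxon2–taxon3: 5/25 sites differ → p = 0.2, d = −0.75 ln(1 − 0.266667) = 0.232617 ≈ 0.233.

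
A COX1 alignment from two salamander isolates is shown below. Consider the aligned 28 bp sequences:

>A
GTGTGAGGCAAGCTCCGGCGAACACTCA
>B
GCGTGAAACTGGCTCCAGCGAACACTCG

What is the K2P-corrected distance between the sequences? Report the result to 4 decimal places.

0.3306

Of 28 sites, 6 differences are transitions and 1 are transversions, so P = 6/28 ≈ 0.214286 and Q = 1/28 ≈ 0.035714.
Under the Kimura two-parameter model, d = −½ ln(1 − 2P − Q) − ¼ ln(1 − 2Q).
1 − 2P − Q = 0.535714, giving −½ ln(0.535714) = 0.312077.
1 − 2Q = 0.928572, giving −¼ ln(0.928572) = 0.018527.
d = 0.312077 + 0.018527 = 0.330604.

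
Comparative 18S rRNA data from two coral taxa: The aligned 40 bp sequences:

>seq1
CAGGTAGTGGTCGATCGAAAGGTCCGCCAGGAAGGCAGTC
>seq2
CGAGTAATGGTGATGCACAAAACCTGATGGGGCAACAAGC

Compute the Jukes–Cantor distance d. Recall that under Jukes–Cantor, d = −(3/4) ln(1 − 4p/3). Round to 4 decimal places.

The sequences differ at 22 of 40 sites, so p = 22/40 = 0.55.
d = −(3/4) ln(1 − 4p/3) = −0.75 ln(1 − 0.733333) = −0.75 ln(0.266667)
  = −0.75 × (-1.321755) = 0.991316 substitutions/site.

0.9913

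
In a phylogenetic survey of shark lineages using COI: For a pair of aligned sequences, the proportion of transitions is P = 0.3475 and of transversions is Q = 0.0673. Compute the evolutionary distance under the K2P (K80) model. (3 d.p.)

0.755

Under the Kimura two-parameter model, d = −½ ln(1 − 2P − Q) − ¼ ln(1 − 2Q).
1 − 2P − Q = 0.2377, giving −½ ln(0.2377) = 0.718373.
1 − 2Q = 0.8654, giving −¼ ln(0.8654) = 0.036141.
d = 0.718373 + 0.036141 = 0.754514.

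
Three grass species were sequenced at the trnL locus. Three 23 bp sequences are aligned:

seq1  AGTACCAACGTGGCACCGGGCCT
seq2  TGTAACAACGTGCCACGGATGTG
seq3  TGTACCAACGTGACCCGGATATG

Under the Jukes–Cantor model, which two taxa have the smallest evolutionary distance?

seq2 and seq3

seq1–seq2: 9/23 differ, p = 0.391, d = 0.553.
seq1–seq3: 9/23 differ, p = 0.391, d = 0.553.
seq2–seq3: 4/23 differ, p = 0.174, d = 0.198.
The smallest distance is between seq2 and seq3.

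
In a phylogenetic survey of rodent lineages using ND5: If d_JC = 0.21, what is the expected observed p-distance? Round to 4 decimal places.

0.1832

p = (3/4)(1 − e^(−4d/3)) = 0.75 × (1 − e^(-0.28)) = 0.75 × (1 − 0.755784) = 0.183162.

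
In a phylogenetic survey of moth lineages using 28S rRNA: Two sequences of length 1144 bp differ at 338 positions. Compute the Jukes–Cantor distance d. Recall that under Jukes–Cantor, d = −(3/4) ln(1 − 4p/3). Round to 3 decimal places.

p = 338/1144 ≈ 0.295455.
d = −(3/4) ln(1 − 4p/3) = −0.75 ln(1 − 0.39394) = −0.75 ln(0.60606)
  = −0.75 × (-0.500776) = 0.375582 substitutions/site.

0.376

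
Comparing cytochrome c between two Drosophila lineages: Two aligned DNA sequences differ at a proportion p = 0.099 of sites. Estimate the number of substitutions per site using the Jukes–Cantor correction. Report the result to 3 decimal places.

0.106

d = −(3/4) ln(1 − 4p/3) = −0.75 ln(1 − 0.132) = −0.75 ln(0.868)
  = −0.75 × (-0.141564) = 0.106173 substitutions/site.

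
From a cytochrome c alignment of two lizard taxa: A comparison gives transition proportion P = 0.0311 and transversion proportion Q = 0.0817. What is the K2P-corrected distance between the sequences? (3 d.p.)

0.122

Under the Kimura two-parameter model, d = −½ ln(1 − 2P − Q) − ¼ ln(1 − 2Q).
1 − 2P − Q = 0.8561, giving −½ ln(0.8561) = 0.077684.
1 − 2Q = 0.8366, giving −¼ ln(0.8366) = 0.044602.
d = 0.077684 + 0.044602 = 0.122286.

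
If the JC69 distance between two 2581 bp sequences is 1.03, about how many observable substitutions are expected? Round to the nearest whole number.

1445

Invert JC69: p = (3/4)(1 − e^(−4d/3)) = 0.75 × (1 − e^(-1.373333)) = 0.75 × (1 − 0.253261) = 0.560054.
Expected differing sites = pL ≈ 0.560054 × 2581 = 1445.499374 ≈ 1445.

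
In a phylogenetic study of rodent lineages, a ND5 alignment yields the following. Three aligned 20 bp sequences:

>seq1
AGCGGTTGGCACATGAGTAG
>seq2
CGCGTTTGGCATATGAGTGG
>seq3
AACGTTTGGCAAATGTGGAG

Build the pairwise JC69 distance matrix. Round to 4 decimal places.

seq1–seq2: 4/20 sites differ → p = 0.2, d = −0.75 ln(1 − 0.266667) = 0.232617 ≈ 0.2326.
seq1–seq3: 5/20 sites differ → p = 0.25, d = −0.75 ln(1 − 0.333333) = 0.304098 ≈ 0.3041.
seq2–seq3: 6/20 sites differ → p = 0.3, d = −0.75 ln(1 − 0.4) = 0.383119 ≈ 0.3831.

d(seq1,seq2) = 0.2326, d(seq1,seq3) = 0.3041, d(seq2,seq3) = 0.3831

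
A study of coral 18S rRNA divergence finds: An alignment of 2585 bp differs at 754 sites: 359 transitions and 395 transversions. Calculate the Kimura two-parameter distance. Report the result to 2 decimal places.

P = 359/2585 ≈ 0.138878 and Q = 395/2585 ≈ 0.152805.
Under the Kimura two-parameter model, d = −½ ln(1 − 2P − Q) − ¼ ln(1 − 2Q).
1 − 2P − Q = 0.569439, giving −½ ln(0.569439) = 0.281552.
1 − 2Q = 0.69439, giving −¼ ln(0.69439) = 0.091180.
d = 0.281552 + 0.091180 = 0.372732.

0.37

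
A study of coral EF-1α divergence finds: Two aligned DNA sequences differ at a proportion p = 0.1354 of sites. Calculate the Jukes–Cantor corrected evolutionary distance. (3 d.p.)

d = −(3/4) ln(1 − 4p/3) = −0.75 ln(1 − 0.180533) = −0.75 ln(0.819467)
  = −0.75 × (-0.199101) = 0.149326 substitutions/site.

0.149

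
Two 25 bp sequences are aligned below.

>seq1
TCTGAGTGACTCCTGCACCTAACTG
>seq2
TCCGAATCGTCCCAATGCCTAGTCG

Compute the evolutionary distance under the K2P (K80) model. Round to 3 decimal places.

Of 25 sites, 11 differences are transitions and 2 are transversions, so P = 11/25 = 0.44 and Q = 2/25 = 0.08.
Under the Kimura two-parameter model, d = −½ ln(1 − 2P − Q) − ¼ ln(1 − 2Q).
1 − 2P − Q = 0.04, giving −½ ln(0.04) = 1.609438.
1 − 2Q = 0.84, giving −¼ ln(0.84) = 0.043588.
d = 1.609438 + 0.043588 = 1.653026.

1.653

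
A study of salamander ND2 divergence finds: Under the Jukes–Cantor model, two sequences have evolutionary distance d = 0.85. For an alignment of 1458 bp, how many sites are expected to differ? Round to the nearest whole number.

741

Invert JC69: p = (3/4)(1 − e^(−4d/3)) = 0.75 × (1 − e^(-1.133333)) = 0.75 × (1 − 0.321958) = 0.508532.
Expected differing sites = pL ≈ 0.508532 × 1458 = 741.439656 ≈ 741.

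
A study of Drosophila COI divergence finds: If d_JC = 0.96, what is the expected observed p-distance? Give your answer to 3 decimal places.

0.541

p = (3/4)(1 − e^(−4d/3)) = 0.75 × (1 − e^(-1.28)) = 0.75 × (1 − 0.278037) = 0.541472.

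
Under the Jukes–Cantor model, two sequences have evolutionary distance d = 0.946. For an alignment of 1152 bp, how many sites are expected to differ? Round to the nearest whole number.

Invert JC69: p = (3/4)(1 − e^(−4d/3)) = 0.75 × (1 − e^(-1.261333)) = 0.75 × (1 − 0.283276) = 0.537543.
Expected differing sites = pL ≈ 0.537543 × 1152 = 619.249536 ≈ 619.

619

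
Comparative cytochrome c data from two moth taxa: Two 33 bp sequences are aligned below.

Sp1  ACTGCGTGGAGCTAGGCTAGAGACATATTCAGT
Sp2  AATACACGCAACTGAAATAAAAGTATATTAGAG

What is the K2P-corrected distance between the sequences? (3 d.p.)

1.492

Of 33 sites, 13 differences are transitions and 5 are transversions, so P = 13/33 ≈ 0.393939 and Q = 5/33 ≈ 0.151515.
Under the Kimura two-parameter model, d = −½ ln(1 − 2P − Q) − ¼ ln(1 − 2Q).
1 − 2P − Q = 0.060607, giving −½ ln(0.060607) = 1.401672.
1 − 2Q = 0.69697, giving −¼ ln(0.69697) = 0.090253.
d = 1.401672 + 0.090253 = 1.491925.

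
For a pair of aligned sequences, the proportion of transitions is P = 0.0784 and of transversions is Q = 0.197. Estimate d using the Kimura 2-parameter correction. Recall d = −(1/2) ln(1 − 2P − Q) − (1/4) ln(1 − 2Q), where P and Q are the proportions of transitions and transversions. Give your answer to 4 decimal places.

Under the Kimura two-parameter model, d = −½ ln(1 − 2P − Q) − ¼ ln(1 − 2Q).
1 − 2P − Q = 0.6462, giving −½ ln(0.6462) = 0.218323.
1 − 2Q = 0.606, giving −¼ ln(0.606) = 0.125219.
d = 0.218323 + 0.125219 = 0.343542.

0.3435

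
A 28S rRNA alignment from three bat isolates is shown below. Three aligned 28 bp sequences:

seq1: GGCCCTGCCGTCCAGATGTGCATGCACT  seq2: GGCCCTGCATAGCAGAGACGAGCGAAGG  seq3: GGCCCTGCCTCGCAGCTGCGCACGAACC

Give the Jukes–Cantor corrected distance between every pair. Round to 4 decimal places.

seq1–seq2: 13/28 sites differ → p ≈ 0.464286, d = −0.75 ln(1 − 0.619048) = 0.723811 ≈ 0.7238.
seq1–seq3: 8/28 sites differ → p ≈ 0.285714, d = −0.75 ln(1 − 0.380952) = 0.359679 ≈ 0.3597.
seq2–seq3: 9/28 sites differ → p ≈ 0.321429, d = −0.75 ln(1 − 0.428572) = 0.419713 ≈ 0.4197.

d(seq1,seq2) = 0.7238, d(seq1,seq3) = 0.3597, d(seq2,seq3) = 0.4197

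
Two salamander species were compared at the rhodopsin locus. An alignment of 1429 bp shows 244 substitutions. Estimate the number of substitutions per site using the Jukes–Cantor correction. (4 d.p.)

0.1938

p = 244/1429 ≈ 0.170749.
d = −(3/4) ln(1 − 4p/3) = −0.75 ln(1 − 0.227665) = −0.75 ln(0.772335)
  = −0.75 × (-0.258337) = 0.193753 substitutions/site.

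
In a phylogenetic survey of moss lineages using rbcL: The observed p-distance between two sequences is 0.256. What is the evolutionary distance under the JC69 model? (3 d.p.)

0.313

d = −(3/4) ln(1 − 4p/3) = −0.75 ln(1 − 0.341333) = −0.75 ln(0.658667)
  = −0.75 × (-0.417537) = 0.313153 substitutions/site.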